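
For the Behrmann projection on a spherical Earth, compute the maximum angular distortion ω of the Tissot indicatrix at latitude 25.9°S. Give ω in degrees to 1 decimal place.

4.4°

Behrmann is a cylindrical equal-area projection with standard parallels at ±30°. Cylindrical equal-area (φ₀ = 30°): h = cos φ / cos 30° along meridians, k = cos 30° / cos φ along parallels; h·k = 1.
At 25.9°: h = 1.039, k = 0.9627; principal scales a = 1.039, b = 0.9627.
sin(ω/2) = (a − b)/(a + b) = 0.07600/2.001 = 0.03797, so ω = 2 arcsin(0.03797) ≈ 4.4°.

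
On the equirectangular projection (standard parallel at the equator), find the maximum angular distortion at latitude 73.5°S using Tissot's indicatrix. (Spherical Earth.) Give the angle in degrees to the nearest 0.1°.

In the plate carrée (x = Rλ, y = Rφ), meridians are true-scale (h = 1) and parallels are stretched by k = sec φ.
At 73.5°: h = 1.000, k = 3.521; principal scales a = 3.521, b = 1.000.
sin(ω/2) = (a − b)/(a + b) = 2.521/4.521 = 0.5576, so ω = 2 arcsin(0.5576) ≈ 67.8°.

67.8°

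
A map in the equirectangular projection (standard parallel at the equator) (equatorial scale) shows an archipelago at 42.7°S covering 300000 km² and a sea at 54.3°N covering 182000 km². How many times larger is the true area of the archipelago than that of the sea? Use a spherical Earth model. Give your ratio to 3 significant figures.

On the plate carrée, areal scale = h·k = 1 × sec φ, so true area = apparent × cos φ.
True area of archipelago: 300000 × cos(42.7°) = 300000 × 0.7349 = 220500 km².
True area of sea: 182000 × cos(54.3°) = 182000 × 0.5835 = 106200 km².
Ratio = 220500 / 106200 ≈ 2.08.

2.08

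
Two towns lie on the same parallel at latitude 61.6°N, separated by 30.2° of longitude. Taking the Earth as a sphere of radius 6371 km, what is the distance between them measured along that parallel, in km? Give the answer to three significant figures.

Arc length along a parallel = R cos φ · Δλ (with Δλ in radians).
= 6371 × cos 61.6° × (30.2° × π/180) = 6371 × 0.4756 × 0.5271 ≈ 1600 km.

1600 km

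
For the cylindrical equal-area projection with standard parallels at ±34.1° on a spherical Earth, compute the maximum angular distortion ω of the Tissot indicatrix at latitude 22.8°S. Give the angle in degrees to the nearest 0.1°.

For cylindrical equal-area with standard parallel φ₀, h = cos φ / cos φ₀ and k = cos φ₀ / cos φ, so h·k = 1.
At 22.8°: h = 1.113, k = 0.8982; principal scales a = 1.113, b = 0.8982.
sin(ω/2) = (a − b)/(a + b) = 0.2150/2.012 = 0.1069, so ω = 2 arcsin(0.1069) ≈ 12.3°.

12.3°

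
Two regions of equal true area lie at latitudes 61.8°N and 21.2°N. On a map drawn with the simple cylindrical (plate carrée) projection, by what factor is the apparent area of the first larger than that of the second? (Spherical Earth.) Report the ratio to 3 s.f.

1.97

Plate carrée maps x = Rλ, y = Rφ. The meridian scale is h = 1 and the parallel scale is k = 1/cos φ = sec φ.
Areal scale at 61.8°: h·k = 1.000 × 2.116 = 2.116.
Areal scale at 21.2°: h·k = 1.000 × 1.073 = 1.073.
Ratio = 2.116/1.073 ≈ 1.97.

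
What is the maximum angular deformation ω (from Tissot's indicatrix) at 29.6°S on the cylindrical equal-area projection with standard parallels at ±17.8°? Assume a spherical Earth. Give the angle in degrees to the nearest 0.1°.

10.4°

For cylindrical equal-area with standard parallel φ₀, h = cos φ / cos φ₀ and k = cos φ₀ / cos φ, so h·k = 1.
At 29.6°: h = 0.9132, k = 1.095; principal scales a = 1.095, b = 0.9132.
sin(ω/2) = (a − b)/(a + b) = 0.1818/2.008 = 0.09054, so ω = 2 arcsin(0.09054) ≈ 10.4°.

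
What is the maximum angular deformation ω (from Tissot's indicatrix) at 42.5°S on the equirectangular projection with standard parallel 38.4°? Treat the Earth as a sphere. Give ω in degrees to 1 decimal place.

With standard parallel φ₀ = 38.4°, the equirectangular projection gives x = Rλ cos φ₀, y = Rφ, so h = 1 and k = cos 38.4° / cos φ.
At 42.5°: h = 1.000, k = 1.063; principal scales a = 1.063, b = 1.000.
sin(ω/2) = (a − b)/(a + b) = 0.06296/2.063 = 0.03052, so ω = 2 arcsin(0.03052) ≈ 3.5°.

3.5°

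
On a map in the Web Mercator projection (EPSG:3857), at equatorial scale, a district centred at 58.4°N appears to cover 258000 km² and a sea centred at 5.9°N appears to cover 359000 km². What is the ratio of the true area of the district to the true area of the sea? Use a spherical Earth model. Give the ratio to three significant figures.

0.199

Since Mercator area scale is 1/cos²φ, the true area equals the apparent area multiplied by cos²φ.
True area of district: 258000 × cos²(58.4°) = 258000 × 0.2746 = 70840 km².
True area of sea: 359000 × cos²(5.9°) = 359000 × 0.9894 = 355200 km².
Ratio = 70840 / 355200 ≈ 0.199.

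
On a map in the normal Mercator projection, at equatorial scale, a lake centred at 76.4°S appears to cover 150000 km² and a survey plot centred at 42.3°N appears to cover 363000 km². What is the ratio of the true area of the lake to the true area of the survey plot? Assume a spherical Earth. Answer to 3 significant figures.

0.0418

Since Mercator area scale is 1/cos²φ, the true area equals the apparent area multiplied by cos²φ.
True area of lake: 150000 × cos²(76.4°) = 150000 × 0.05529 = 8294 km².
True area of survey plot: 363000 × cos²(42.3°) = 363000 × 0.5471 = 198600 km².
Ratio = 8294 / 198600 ≈ 0.0418.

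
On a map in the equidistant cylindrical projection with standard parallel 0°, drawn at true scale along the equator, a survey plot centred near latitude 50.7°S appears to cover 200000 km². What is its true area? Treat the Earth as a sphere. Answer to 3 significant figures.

For the equirectangular projection with φ₀ = 0 (plate carrée), h = 1 along meridians and k = sec φ along parallels.
Areal scale = h·k = 1 × sec φ; at 50.7°, h = 1.000, k = 1.579, so h·k = 1.579.
True area = apparent / (areal scale) = 200000 / 1.579 ≈ 127000 km².

127000 km²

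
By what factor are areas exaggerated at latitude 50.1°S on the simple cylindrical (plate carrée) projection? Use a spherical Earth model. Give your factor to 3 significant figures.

In the plate carrée (x = Rλ, y = Rφ), meridians are true-scale (h = 1) and parallels are stretched by k = sec φ.
Areal scale = h·k = 1 × sec φ; at 50.1°, h = 1.000, k = 1.559, so h·k = 1.559.

1.56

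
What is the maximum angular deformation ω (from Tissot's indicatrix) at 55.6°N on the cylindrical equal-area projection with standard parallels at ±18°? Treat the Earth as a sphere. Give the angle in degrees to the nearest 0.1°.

For cylindrical equal-area with standard parallel φ₀, h = cos φ / cos φ₀ and k = cos φ₀ / cos φ, so h·k = 1.
At 55.6°: h = 0.5940, k = 1.683; principal scales a = 1.683, b = 0.5940.
sin(ω/2) = (a − b)/(a + b) = 1.089/2.277 = 0.4783, so ω = 2 arcsin(0.4783) ≈ 57.2°.

57.2°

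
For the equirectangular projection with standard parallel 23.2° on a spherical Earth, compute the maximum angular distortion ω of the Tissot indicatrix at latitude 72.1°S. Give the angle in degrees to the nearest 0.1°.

With standard parallel φ₀ = 23.2°, the equirectangular projection gives x = Rλ cos φ₀, y = Rφ, so h = 1 and k = cos 23.2° / cos φ.
At 72.1°: h = 1.000, k = 2.990; principal scales a = 2.990, b = 1.000.
sin(ω/2) = (a − b)/(a + b) = 1.990/3.990 = 0.4988, so ω = 2 arcsin(0.4988) ≈ 59.8°.

59.8°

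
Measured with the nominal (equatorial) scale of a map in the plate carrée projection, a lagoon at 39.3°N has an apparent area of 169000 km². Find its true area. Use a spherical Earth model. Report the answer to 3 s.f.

131000 km²

Plate carrée maps x = Rλ, y = Rφ. The meridian scale is h = 1 and the parallel scale is k = 1/cos φ = sec φ.
Areal scale = h·k = 1 × sec φ; at 39.3°, h = 1.000, k = 1.292, so h·k = 1.292.
True area = apparent / (areal scale) = 169000 / 1.292 ≈ 131000 km².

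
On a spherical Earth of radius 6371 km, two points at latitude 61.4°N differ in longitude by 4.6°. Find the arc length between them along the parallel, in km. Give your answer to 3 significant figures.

245 km

Arc length along a parallel = R cos φ · Δλ (with Δλ in radians).
= 6371 × cos 61.4° × (4.6° × π/180) = 6371 × 0.4787 × 0.08029 ≈ 245 km.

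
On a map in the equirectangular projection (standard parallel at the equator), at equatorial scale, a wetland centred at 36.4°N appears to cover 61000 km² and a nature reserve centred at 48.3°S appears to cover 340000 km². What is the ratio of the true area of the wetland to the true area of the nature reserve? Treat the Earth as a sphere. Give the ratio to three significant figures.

On the plate carrée, areal scale = h·k = 1 × sec φ, so true area = apparent × cos φ.
True area of wetland: 61000 × cos(36.4°) = 61000 × 0.8049 = 49100 km².
True area of nature reserve: 340000 × cos(48.3°) = 340000 × 0.6652 = 226200 km².
Ratio = 49100 / 226200 ≈ 0.217.

0.217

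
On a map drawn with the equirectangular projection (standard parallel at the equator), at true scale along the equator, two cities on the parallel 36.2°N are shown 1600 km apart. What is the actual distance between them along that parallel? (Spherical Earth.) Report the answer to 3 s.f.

1290 km

For the equirectangular projection with φ₀ = 0 (plate carrée), h = 1 along meridians and k = sec φ along parallels.
Along the parallel at 36.2°, map distances are exaggerated by k = sec 36.2° = 1.239.
True distance = 1600 / 1.239 = 1600 × cos 36.2° ≈ 1290 km.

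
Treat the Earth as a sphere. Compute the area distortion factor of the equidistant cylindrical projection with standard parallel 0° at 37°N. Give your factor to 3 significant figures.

1.25

In the plate carrée (x = Rλ, y = Rφ), meridians are true-scale (h = 1) and parallels are stretched by k = sec φ.
Areal scale = h·k = 1 × sec φ; at 37°, h = 1.000, k = 1.252, so h·k = 1.252.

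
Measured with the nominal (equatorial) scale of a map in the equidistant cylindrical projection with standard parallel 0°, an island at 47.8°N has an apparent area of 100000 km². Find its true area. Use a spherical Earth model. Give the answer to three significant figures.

67200 km²

For the equirectangular projection with φ₀ = 0 (plate carrée), h = 1 along meridians and k = sec φ along parallels.
Areal scale = h·k = 1 × sec φ; at 47.8°, h = 1.000, k = 1.489, so h·k = 1.489.
True area = apparent / (areal scale) = 100000 / 1.489 ≈ 67200 km².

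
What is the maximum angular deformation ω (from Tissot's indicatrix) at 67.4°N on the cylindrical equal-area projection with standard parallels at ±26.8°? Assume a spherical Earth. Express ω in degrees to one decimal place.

86.8°

Cylindrical equal-area (φ₀ = 26.8°): h = cos φ / cos 26.8° along meridians, k = cos 26.8° / cos φ along parallels; h·k = 1.
At 67.4°: h = 0.4305, k = 2.323; principal scales a = 2.323, b = 0.4305.
sin(ω/2) = (a − b)/(a + b) = 1.892/2.753 = 0.6872, so ω = 2 arcsin(0.6872) ≈ 86.8°.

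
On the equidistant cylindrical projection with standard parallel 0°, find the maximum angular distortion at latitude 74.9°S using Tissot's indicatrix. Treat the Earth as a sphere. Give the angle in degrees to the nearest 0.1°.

71.8°

In the plate carrée (x = Rλ, y = Rφ), meridians are true-scale (h = 1) and parallels are stretched by k = sec φ.
At 74.9°: h = 1.000, k = 3.839; principal scales a = 3.839, b = 1.000.
sin(ω/2) = (a − b)/(a + b) = 2.839/4.839 = 0.5867, so ω = 2 arcsin(0.5867) ≈ 71.8°.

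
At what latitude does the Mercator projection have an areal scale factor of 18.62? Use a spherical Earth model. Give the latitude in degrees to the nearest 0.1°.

76.6°

Mercator areal scale is sec²φ.
sec²φ = 18.62  ⇒  cos²φ = 0.05371  ⇒  cos φ = 0.2317.
φ = arccos(0.2317) ≈ 76.6°.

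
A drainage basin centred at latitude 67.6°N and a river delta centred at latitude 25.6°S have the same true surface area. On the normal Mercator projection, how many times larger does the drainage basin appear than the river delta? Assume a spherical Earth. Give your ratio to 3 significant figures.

5.60

Mercator is conformal with k = sec φ, so areal scale = k² = sec²φ.
At 67.6°: sec²(67.6°) = 1/0.3811² = 6.886.
At 25.6°: sec²(25.6°) = 1/0.9018² = 1.230.
Ratio = 6.886/1.230 = cos²(25.6°)/cos²(67.6°) ≈ 5.60.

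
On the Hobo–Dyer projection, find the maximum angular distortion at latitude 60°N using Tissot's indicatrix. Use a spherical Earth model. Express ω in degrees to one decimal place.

51.1°

Hobo–Dyer is a cylindrical equal-area projection with standard parallels at ±37.5°. A cylindrical equal-area projection with standard parallel φ₀ has meridian scale h = cos φ / cos φ₀ and parallel scale k = cos φ₀ / cos φ (so areas are preserved, h·k = 1).
At 60°: h = 0.6302, k = 1.587; principal scales a = 1.587, b = 0.6302.
sin(ω/2) = (a − b)/(a + b) = 0.9565/2.217 = 0.4314, so ω = 2 arcsin(0.4314) ≈ 51.1°.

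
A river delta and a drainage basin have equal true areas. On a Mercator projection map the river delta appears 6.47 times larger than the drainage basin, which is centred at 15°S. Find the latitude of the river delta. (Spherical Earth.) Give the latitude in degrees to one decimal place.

67.7°

On Mercator, (apparent₁)/(apparent₂) = sec²φ₁ / sec²φ₂ when true areas are equal.
cos²φ₂ / cos²φ₁ = 6.47  ⇒  cos φ₁ = cos 15° / √6.47 = 0.9659/2.544 = 0.3797.
φ₁ = arccos(0.3797) ≈ 67.7°.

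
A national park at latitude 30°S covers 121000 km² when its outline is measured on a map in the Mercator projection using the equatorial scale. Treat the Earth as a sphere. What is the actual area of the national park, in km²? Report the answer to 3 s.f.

For Mercator, h = k = sec φ (a conformal cylindrical projection has a single point scale, 1/cos φ).
Areal scale = k² = sec²φ = 1/cos²(30°) = 1/0.8660² = 1.333.
True area = apparent / (areal scale) = 121000 / 1.333 ≈ 90800 km².

90800 km²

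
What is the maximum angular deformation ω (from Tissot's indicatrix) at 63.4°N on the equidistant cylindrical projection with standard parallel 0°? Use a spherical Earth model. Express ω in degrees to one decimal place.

44.8°

Plate carrée maps x = Rλ, y = Rφ. The meridian scale is h = 1 and the parallel scale is k = 1/cos φ = sec φ.
At 63.4°: h = 1.000, k = 2.233; principal scales a = 2.233, b = 1.000.
sin(ω/2) = (a − b)/(a + b) = 1.233/3.233 = 0.3814, so ω = 2 arcsin(0.3814) ≈ 44.8°.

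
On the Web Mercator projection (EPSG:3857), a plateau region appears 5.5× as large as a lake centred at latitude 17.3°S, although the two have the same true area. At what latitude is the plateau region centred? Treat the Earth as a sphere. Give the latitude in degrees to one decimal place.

66.0°

Mercator areal scale is sec²φ, so apparent-area ratio = sec²φ₁ / sec²φ₂ = cos²φ₂ / cos²φ₁.
cos²φ₂ / cos²φ₁ = 5.5  ⇒  cos φ₁ = cos 17.3° / √5.5 = 0.9548/2.345 = 0.4071.
φ₁ = arccos(0.4071) ≈ 66.0°.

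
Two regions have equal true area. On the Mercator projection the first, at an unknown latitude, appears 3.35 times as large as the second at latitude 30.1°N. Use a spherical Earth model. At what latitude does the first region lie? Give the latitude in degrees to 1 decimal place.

Mercator areal scale is sec²φ, so apparent-area ratio = sec²φ₁ / sec²φ₂ = cos²φ₂ / cos²φ₁.
cos²φ₂ / cos²φ₁ = 3.35  ⇒  cos φ₁ = cos 30.1° / √3.35 = 0.8652/1.830 = 0.4727.
φ₁ = arccos(0.4727) ≈ 61.8°.

61.8°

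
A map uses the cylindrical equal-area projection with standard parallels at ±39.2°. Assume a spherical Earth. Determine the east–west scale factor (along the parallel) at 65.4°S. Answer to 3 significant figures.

Cylindrical equal-area (φ₀ = 39.2°): h = cos φ / cos 39.2° along meridians, k = cos 39.2° / cos φ along parallels; h·k = 1.
k = cos 39.2° / cos 65.4° = 0.7749/0.4163 = 1.862.

1.86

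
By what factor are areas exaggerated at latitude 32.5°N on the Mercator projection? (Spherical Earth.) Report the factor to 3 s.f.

1.41

For Mercator, h = k = sec φ (a conformal cylindrical projection has a single point scale, 1/cos φ).
Areal scale = k² = sec²φ = 1/cos²(32.5°) = 1/0.8434² = 1.406.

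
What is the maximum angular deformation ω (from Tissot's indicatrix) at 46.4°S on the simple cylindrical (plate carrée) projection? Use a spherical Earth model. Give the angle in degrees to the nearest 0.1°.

In the plate carrée (x = Rλ, y = Rφ), meridians are true-scale (h = 1) and parallels are stretched by k = sec φ.
At 46.4°: h = 1.000, k = 1.450; principal scales a = 1.450, b = 1.000.
sin(ω/2) = (a − b)/(a + b) = 0.4501/2.450 = 0.1837, so ω = 2 arcsin(0.1837) ≈ 21.2°.

21.2°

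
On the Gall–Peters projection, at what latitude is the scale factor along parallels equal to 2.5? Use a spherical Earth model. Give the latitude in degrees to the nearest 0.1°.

Gall–Peters is a cylindrical equal-area projection with standard parallels at ±45°. For cylindrical equal-area with standard parallel φ₀, h = cos φ / cos φ₀ and k = cos φ₀ / cos φ, so h·k = 1.
k = cos φ₀ / cos φ = 2.5  ⇒  cos φ = cos 45° / 2.5 = 0.2828.
φ = arccos(0.2828) ≈ 73.6°.

73.6°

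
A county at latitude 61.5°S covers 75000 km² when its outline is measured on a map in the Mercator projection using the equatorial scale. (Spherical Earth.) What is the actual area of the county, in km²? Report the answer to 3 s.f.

17100 km²

The Mercator projection is conformal; its linear scale factor is the same in every direction and equals sec φ = 1/cos φ.
Areal scale = k² = sec²φ = 1/cos²(61.5°) = 1/0.4772² = 4.392.
True area = apparent / (areal scale) = 75000 / 4.392 ≈ 17100 km².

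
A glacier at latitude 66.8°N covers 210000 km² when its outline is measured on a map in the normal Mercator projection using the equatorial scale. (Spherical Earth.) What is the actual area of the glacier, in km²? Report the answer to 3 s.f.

Mercator is conformal, so the point scale is isotropic: h = k = sec φ = 1/cos φ.
Areal scale = k² = sec²φ = 1/cos²(66.8°) = 1/0.3939² = 6.444.
True area = apparent / (areal scale) = 210000 / 6.444 ≈ 32600 km².

32600 km²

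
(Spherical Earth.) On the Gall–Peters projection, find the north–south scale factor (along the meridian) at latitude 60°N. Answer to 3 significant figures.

Gall–Peters is a cylindrical equal-area projection with standard parallels at ±45°. For cylindrical equal-area with standard parallel φ₀, h = cos φ / cos φ₀ and k = cos φ₀ / cos φ, so h·k = 1.
h = cos 60° / cos 45° = 0.5000/0.7071 = 0.7071.

0.707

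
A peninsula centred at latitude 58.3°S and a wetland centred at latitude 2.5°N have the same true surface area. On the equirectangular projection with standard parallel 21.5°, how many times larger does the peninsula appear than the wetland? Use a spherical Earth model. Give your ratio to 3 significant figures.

With standard parallel φ₀ = 21.5°, the equirectangular projection gives x = Rλ cos φ₀, y = Rφ, so h = 1 and k = cos 21.5° / cos φ.
Areal scale at 58.3°: h·k = 1.000 × 1.771 = 1.771.
Areal scale at 2.5°: h·k = 1.000 × 0.9313 = 0.9313.
Ratio = 1.771/0.9313 ≈ 1.90.

1.90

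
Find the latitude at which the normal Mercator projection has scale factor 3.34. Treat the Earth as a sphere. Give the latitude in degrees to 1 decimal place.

Mercator scale is k = sec φ = 1/cos φ.
1/cos φ = 3.34  ⇒  cos φ = 0.2994  ⇒  φ = arccos(0.2994) ≈ 72.6°.

72.6°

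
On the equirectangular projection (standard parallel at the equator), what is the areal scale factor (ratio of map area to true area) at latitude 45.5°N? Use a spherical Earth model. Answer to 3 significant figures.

Plate carrée maps x = Rλ, y = Rφ. The meridian scale is h = 1 and the parallel scale is k = 1/cos φ = sec φ.
Areal scale = h·k = 1 × sec φ; at 45.5°, h = 1.000, k = 1.427, so h·k = 1.427.

1.43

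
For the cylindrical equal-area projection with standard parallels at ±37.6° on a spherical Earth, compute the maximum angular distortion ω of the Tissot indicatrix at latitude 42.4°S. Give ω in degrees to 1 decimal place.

A cylindrical equal-area projection with standard parallel φ₀ has meridian scale h = cos φ / cos φ₀ and parallel scale k = cos φ₀ / cos φ (so areas are preserved, h·k = 1).
At 42.4°: h = 0.9321, k = 1.073; principal scales a = 1.073, b = 0.9321.
sin(ω/2) = (a − b)/(a + b) = 0.1408/2.005 = 0.07025, so ω = 2 arcsin(0.07025) ≈ 8.1°.

8.1°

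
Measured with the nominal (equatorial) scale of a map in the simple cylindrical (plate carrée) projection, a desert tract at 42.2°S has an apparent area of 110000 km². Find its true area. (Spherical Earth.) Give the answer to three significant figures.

For the equirectangular projection with φ₀ = 0 (plate carrée), h = 1 along meridians and k = sec φ along parallels.
Areal scale = h·k = 1 × sec φ; at 42.2°, h = 1.000, k = 1.350, so h·k = 1.350.
True area = apparent / (areal scale) = 110000 / 1.350 ≈ 81500 km².

81500 km²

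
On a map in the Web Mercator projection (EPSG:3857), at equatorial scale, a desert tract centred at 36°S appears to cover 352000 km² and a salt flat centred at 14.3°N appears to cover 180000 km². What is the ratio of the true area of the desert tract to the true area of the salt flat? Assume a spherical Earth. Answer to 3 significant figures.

1.36

Since Mercator area scale is 1/cos²φ, the true area equals the apparent area multiplied by cos²φ.
True area of desert tract: 352000 × cos²(36°) = 352000 × 0.6545 = 230400 km².
True area of salt flat: 180000 × cos²(14.3°) = 180000 × 0.9390 = 169000 km².
Ratio = 230400 / 169000 ≈ 1.36.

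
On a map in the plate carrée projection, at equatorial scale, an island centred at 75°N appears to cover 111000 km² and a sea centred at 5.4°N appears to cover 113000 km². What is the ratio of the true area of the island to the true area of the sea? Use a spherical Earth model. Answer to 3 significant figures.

Plate carrée has h = 1 and k = sec φ, giving areal scale sec φ; true area = (apparent area) · cos φ.
True area of island: 111000 × cos(75°) = 111000 × 0.2588 = 28730 km².
True area of sea: 113000 × cos(5.4°) = 113000 × 0.9956 = 112500 km².
Ratio = 28730 / 112500 ≈ 0.255.

0.255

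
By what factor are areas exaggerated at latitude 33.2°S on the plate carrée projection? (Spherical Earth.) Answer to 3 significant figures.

1.20

For the equirectangular projection with φ₀ = 0 (plate carrée), h = 1 along meridians and k = sec φ along parallels.
Areal scale = h·k = 1 × sec φ; at 33.2°, h = 1.000, k = 1.195, so h·k = 1.195.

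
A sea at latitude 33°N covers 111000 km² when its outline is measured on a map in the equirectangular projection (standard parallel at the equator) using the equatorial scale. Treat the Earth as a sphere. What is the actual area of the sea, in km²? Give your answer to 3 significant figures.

93100 km²

For the equirectangular projection with φ₀ = 0 (plate carrée), h = 1 along meridians and k = sec φ along parallels.
Areal scale = h·k = 1 × sec φ; at 33°, h = 1.000, k = 1.192, so h·k = 1.192.
True area = apparent / (areal scale) = 111000 / 1.192 ≈ 93100 km².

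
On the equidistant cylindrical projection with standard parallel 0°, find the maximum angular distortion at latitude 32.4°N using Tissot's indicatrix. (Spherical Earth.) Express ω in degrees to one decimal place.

For the equirectangular projection with φ₀ = 0 (plate carrée), h = 1 along meridians and k = sec φ along parallels.
At 32.4°: h = 1.000, k = 1.184; principal scales a = 1.184, b = 1.000.
sin(ω/2) = (a − b)/(a + b) = 0.1844/2.184 = 0.08441, so ω = 2 arcsin(0.08441) ≈ 9.7°.

9.7°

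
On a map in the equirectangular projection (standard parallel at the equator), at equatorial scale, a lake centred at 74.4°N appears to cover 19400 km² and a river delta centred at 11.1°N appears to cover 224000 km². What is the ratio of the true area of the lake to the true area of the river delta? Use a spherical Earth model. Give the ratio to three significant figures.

0.0237

Plate carrée has h = 1 and k = sec φ, giving areal scale sec φ; true area = (apparent area) · cos φ.
True area of lake: 19400 × cos(74.4°) = 19400 × 0.2689 = 5217 km².
True area of river delta: 224000 × cos(11.1°) = 224000 × 0.9813 = 219800 km².
Ratio = 5217 / 219800 ≈ 0.0237.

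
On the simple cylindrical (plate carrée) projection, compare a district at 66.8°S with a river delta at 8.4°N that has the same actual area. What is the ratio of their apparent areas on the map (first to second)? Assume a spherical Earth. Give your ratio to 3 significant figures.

For the equirectangular projection with φ₀ = 0 (plate carrée), h = 1 along meridians and k = sec φ along parallels.
Areal scale at 66.8°: h·k = 1.000 × 2.538 = 2.538.
Areal scale at 8.4°: h·k = 1.000 × 1.011 = 1.011.
Ratio = 2.538/1.011 ≈ 2.51.

2.51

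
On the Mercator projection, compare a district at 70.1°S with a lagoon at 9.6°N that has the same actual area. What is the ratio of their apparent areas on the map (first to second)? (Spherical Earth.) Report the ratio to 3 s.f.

On Mercator, area is exaggerated by sec²φ = 1/cos²φ.
At 70.1°: sec²(70.1°) = 1/0.3404² = 8.631.
At 9.6°: sec²(9.6°) = 1/0.9860² = 1.029.
Ratio = 8.631/1.029 = cos²(9.6°)/cos²(70.1°) ≈ 8.39.

8.39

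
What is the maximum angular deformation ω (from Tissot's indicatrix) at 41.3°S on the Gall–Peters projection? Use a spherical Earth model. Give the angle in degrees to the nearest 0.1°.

Gall–Peters is a cylindrical equal-area projection with standard parallels at ±45°. For cylindrical equal-area with standard parallel φ₀, h = cos φ / cos φ₀ and k = cos φ₀ / cos φ, so h·k = 1.
At 41.3°: h = 1.062, k = 0.9412; principal scales a = 1.062, b = 0.9412.
sin(ω/2) = (a − b)/(a + b) = 0.1212/2.004 = 0.06050, so ω = 2 arcsin(0.06050) ≈ 6.9°.

6.9°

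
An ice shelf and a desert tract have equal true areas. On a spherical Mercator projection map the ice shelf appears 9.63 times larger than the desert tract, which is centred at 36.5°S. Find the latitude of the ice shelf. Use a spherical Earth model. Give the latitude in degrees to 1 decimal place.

75.0°

Mercator areal scale is sec²φ, so apparent-area ratio = sec²φ₁ / sec²φ₂ = cos²φ₂ / cos²φ₁.
cos²φ₂ / cos²φ₁ = 9.63  ⇒  cos φ₁ = cos 36.5° / √9.63 = 0.8039/3.103 = 0.2590.
φ₁ = arccos(0.2590) ≈ 75.0°.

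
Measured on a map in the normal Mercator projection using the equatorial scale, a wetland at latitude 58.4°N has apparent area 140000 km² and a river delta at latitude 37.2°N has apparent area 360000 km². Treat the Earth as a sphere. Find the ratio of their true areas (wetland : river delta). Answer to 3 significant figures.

0.168

Since Mercator area scale is 1/cos²φ, the true area equals the apparent area multiplied by cos²φ.
True area of wetland: 140000 × cos²(58.4°) = 140000 × 0.2746 = 38440 km².
True area of river delta: 360000 × cos²(37.2°) = 360000 × 0.6345 = 228400 km².
Ratio = 38440 / 228400 ≈ 0.168.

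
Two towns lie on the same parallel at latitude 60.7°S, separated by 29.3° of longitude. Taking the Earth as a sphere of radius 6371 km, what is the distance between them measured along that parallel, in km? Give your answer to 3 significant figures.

1590 km

Arc length along a parallel = R cos φ · Δλ (with Δλ in radians).
= 6371 × cos 60.7° × (29.3° × π/180) = 6371 × 0.4894 × 0.5114 ≈ 1590 km.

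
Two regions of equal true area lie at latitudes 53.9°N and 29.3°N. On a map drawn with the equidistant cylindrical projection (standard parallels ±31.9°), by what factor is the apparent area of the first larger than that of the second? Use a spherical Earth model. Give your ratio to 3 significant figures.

The equidistant cylindrical projection with φ₀ = 31.9° has h = 1 (meridians true) and k = cos φ₀ / cos φ along parallels.
Areal scale at 53.9°: h·k = 1.000 × 1.441 = 1.441.
Areal scale at 29.3°: h·k = 1.000 × 0.9735 = 0.9735.
Ratio = 1.441/0.9735 ≈ 1.48.

1.48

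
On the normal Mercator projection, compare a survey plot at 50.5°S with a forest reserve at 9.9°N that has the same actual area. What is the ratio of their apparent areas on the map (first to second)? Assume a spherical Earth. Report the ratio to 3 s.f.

2.40

On Mercator, area is exaggerated by sec²φ = 1/cos²φ.
At 50.5°: sec²(50.5°) = 1/0.6361² = 2.472.
At 9.9°: sec²(9.9°) = 1/0.9851² = 1.030.
Ratio = 2.472/1.030 = cos²(9.9°)/cos²(50.5°) ≈ 2.40.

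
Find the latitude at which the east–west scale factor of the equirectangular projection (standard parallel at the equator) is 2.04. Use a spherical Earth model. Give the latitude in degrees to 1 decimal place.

Plate carrée: h = 1, k = sec φ along parallels.
sec φ = 2.04  ⇒  cos φ = 0.4902  ⇒  φ ≈ 60.6°.

60.6°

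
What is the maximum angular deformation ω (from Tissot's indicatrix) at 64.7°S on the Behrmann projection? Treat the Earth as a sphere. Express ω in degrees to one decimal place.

74.9°

Behrmann is a cylindrical equal-area projection with standard parallels at ±30°. Cylindrical equal-area (φ₀ = 30°): h = cos φ / cos 30° along meridians, k = cos 30° / cos φ along parallels; h·k = 1.
At 64.7°: h = 0.4935, k = 2.026; principal scales a = 2.026, b = 0.4935.
sin(ω/2) = (a − b)/(a + b) = 1.533/2.520 = 0.6083, so ω = 2 arcsin(0.6083) ≈ 74.9°.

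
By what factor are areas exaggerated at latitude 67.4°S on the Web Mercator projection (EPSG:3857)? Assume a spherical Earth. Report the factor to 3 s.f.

The Mercator projection is conformal; its linear scale factor is the same in every direction and equals sec φ = 1/cos φ.
Areal scale = k² = sec²φ = 1/cos²(67.4°) = 1/0.3843² = 6.771.

6.77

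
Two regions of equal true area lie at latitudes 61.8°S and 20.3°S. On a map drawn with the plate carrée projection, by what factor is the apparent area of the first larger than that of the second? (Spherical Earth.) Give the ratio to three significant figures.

1.98

Plate carrée maps x = Rλ, y = Rφ. The meridian scale is h = 1 and the parallel scale is k = 1/cos φ = sec φ.
Areal scale at 61.8°: h·k = 1.000 × 2.116 = 2.116.
Areal scale at 20.3°: h·k = 1.000 × 1.066 = 1.066.
Ratio = 2.116/1.066 ≈ 1.98.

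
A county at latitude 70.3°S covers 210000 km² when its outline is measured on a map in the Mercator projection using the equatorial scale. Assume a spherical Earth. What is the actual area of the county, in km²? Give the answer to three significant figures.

23900 km²

Mercator is conformal, so the point scale is isotropic: h = k = sec φ = 1/cos φ.
Areal scale = k² = sec²φ = 1/cos²(70.3°) = 1/0.3371² = 8.800.
True area = apparent / (areal scale) = 210000 / 8.800 ≈ 23900 km².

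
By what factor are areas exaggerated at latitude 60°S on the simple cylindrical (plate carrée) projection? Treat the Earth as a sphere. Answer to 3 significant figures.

2.00

For the equirectangular projection with φ₀ = 0 (plate carrée), h = 1 along meridians and k = sec φ along parallels.
Areal scale = h·k = 1 × sec φ; at 60°, h = 1.000, k = 2.000, so h·k = 2.000.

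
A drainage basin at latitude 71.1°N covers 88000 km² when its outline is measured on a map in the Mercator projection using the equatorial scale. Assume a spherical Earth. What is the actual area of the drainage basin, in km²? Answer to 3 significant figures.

9230 km²

Mercator is conformal, so the point scale is isotropic: h = k = sec φ = 1/cos φ.
Areal scale = k² = sec²φ = 1/cos²(71.1°) = 1/0.3239² = 9.531.
True area = apparent / (areal scale) = 88000 / 9.531 ≈ 9230 km².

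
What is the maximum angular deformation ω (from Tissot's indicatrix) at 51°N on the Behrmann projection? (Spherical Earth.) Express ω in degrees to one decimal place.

Behrmann is a cylindrical equal-area projection with standard parallels at ±30°. Cylindrical equal-area (φ₀ = 30°): h = cos φ / cos 30° along meridians, k = cos 30° / cos φ along parallels; h·k = 1.
At 51°: h = 0.7267, k = 1.376; principal scales a = 1.376, b = 0.7267.
sin(ω/2) = (a − b)/(a + b) = 0.6495/2.103 = 0.3089, so ω = 2 arcsin(0.3089) ≈ 36.0°.

36.0°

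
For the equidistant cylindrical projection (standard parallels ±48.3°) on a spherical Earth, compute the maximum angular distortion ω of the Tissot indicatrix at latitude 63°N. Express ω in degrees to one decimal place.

21.8°

In the equirectangular projection with standard parallel φ₀ = 48.3° (x = Rλ cos φ₀, y = Rφ), meridians are true-scale (h = 1) and the parallel scale is k = cos φ₀ / cos φ.
At 63°: h = 1.000, k = 1.465; principal scales a = 1.465, b = 1.000.
sin(ω/2) = (a − b)/(a + b) = 0.4653/2.465 = 0.1887, so ω = 2 arcsin(0.1887) ≈ 21.8°.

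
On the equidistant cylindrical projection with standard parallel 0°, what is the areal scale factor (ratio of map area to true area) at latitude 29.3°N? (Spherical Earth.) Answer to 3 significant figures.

In the plate carrée (x = Rλ, y = Rφ), meridians are true-scale (h = 1) and parallels are stretched by k = sec φ.
Areal scale = h·k = 1 × sec φ; at 29.3°, h = 1.000, k = 1.147, so h·k = 1.147.

1.15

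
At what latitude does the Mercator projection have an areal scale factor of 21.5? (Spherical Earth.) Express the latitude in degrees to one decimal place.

Mercator areal scale is sec²φ.
sec²φ = 21.5  ⇒  cos²φ = 0.04651  ⇒  cos φ = 0.2157.
φ = arccos(0.2157) ≈ 77.5°.

77.5°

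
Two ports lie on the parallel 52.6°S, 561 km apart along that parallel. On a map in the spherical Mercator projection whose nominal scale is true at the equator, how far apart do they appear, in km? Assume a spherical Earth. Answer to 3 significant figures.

924 km

For Mercator, h = k = sec φ (a conformal cylindrical projection has a single point scale, 1/cos φ).
Along the parallel, k = sec 52.6° = 1/0.6074 = 1.646.
Map distance = 561 × 1.646 ≈ 924 km.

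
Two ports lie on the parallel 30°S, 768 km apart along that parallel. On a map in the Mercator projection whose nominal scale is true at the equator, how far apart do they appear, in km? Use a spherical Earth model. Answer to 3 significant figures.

For Mercator, h = k = sec φ (a conformal cylindrical projection has a single point scale, 1/cos φ).
Along the parallel, k = sec 30° = 1/0.8660 = 1.155.
Map distance = 768 × 1.155 ≈ 887 km.

887 km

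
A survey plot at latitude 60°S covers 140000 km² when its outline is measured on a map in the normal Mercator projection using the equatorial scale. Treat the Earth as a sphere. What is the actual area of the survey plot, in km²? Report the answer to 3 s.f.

35000 km²

Mercator is conformal, so the point scale is isotropic: h = k = sec φ = 1/cos φ.
Areal scale = k² = sec²φ = 1/cos²(60°) = 1/0.5000² = 4.000.
True area = apparent / (areal scale) = 140000 / 4.000 ≈ 35000 km².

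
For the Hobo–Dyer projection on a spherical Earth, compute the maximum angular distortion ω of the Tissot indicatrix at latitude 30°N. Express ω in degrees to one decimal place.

The Hobo–Dyer projection is cylindrical equal-area with φ₀ = 37.5°. Cylindrical equal-area (φ₀ = 37.5°): h = cos φ / cos 37.5° along meridians, k = cos 37.5° / cos φ along parallels; h·k = 1.
At 30°: h = 1.092, k = 0.9161; principal scales a = 1.092, b = 0.9161.
sin(ω/2) = (a − b)/(a + b) = 0.1755/2.008 = 0.08742, so ω = 2 arcsin(0.08742) ≈ 10.0°.

10.0°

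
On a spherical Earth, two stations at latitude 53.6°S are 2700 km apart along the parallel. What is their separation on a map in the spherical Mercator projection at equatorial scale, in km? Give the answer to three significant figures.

4550 km

For Mercator, h = k = sec φ (a conformal cylindrical projection has a single point scale, 1/cos φ).
Along the parallel, k = sec 53.6° = 1/0.5934 = 1.685.
Map distance = 2700 × 1.685 ≈ 4550 km.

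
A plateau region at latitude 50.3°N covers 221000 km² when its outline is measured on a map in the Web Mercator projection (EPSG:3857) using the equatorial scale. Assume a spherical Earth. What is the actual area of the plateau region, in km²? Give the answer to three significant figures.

90200 km²

Mercator is conformal, so the point scale is isotropic: h = k = sec φ = 1/cos φ.
Areal scale = k² = sec²φ = 1/cos²(50.3°) = 1/0.6388² = 2.451.
True area = apparent / (areal scale) = 221000 / 2.451 ≈ 90200 km².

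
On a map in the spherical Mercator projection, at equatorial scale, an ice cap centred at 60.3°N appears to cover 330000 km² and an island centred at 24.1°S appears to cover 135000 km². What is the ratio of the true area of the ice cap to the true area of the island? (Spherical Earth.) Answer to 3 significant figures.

Since Mercator area scale is 1/cos²φ, the true area equals the apparent area multiplied by cos²φ.
True area of ice cap: 330000 × cos²(60.3°) = 330000 × 0.2455 = 81010 km².
True area of island: 135000 × cos²(24.1°) = 135000 × 0.8333 = 112500 km².
Ratio = 81010 / 112500 ≈ 0.720.

0.720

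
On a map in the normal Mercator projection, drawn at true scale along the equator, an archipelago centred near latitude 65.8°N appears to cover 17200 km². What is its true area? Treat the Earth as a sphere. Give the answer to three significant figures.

2890 km²

For Mercator, h = k = sec φ (a conformal cylindrical projection has a single point scale, 1/cos φ).
Areal scale = k² = sec²φ = 1/cos²(65.8°) = 1/0.4099² = 5.951.
True area = apparent / (areal scale) = 17200 / 5.951 ≈ 2890 km².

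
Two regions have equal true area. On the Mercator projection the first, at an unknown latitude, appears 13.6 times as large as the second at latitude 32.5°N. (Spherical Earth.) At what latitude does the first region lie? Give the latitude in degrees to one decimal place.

On Mercator, (apparent₁)/(apparent₂) = sec²φ₁ / sec²φ₂ when true areas are equal.
cos²φ₂ / cos²φ₁ = 13.6  ⇒  cos φ₁ = cos 32.5° / √13.6 = 0.8434/3.688 = 0.2287.
φ₁ = arccos(0.2287) ≈ 76.8°.

76.8°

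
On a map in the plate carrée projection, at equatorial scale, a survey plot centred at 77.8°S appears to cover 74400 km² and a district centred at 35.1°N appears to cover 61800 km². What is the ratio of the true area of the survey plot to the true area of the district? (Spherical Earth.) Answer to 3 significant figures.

On the plate carrée, areal scale = h·k = 1 × sec φ, so true area = apparent × cos φ.
True area of survey plot: 74400 × cos(77.8°) = 74400 × 0.2113 = 15720 km².
True area of district: 61800 × cos(35.1°) = 61800 × 0.8181 = 50560 km².
Ratio = 15720 / 50560 ≈ 0.311.

0.311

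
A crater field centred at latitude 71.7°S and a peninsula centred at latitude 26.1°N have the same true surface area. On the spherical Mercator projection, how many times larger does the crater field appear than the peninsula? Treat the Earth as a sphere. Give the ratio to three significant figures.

8.18

Mercator areal scale is sec²φ.
At 71.7°: sec²(71.7°) = 1/0.3140² = 10.14.
At 26.1°: sec²(26.1°) = 1/0.8980² = 1.240.
Ratio = 10.14/1.240 = cos²(26.1°)/cos²(71.7°) ≈ 8.18.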